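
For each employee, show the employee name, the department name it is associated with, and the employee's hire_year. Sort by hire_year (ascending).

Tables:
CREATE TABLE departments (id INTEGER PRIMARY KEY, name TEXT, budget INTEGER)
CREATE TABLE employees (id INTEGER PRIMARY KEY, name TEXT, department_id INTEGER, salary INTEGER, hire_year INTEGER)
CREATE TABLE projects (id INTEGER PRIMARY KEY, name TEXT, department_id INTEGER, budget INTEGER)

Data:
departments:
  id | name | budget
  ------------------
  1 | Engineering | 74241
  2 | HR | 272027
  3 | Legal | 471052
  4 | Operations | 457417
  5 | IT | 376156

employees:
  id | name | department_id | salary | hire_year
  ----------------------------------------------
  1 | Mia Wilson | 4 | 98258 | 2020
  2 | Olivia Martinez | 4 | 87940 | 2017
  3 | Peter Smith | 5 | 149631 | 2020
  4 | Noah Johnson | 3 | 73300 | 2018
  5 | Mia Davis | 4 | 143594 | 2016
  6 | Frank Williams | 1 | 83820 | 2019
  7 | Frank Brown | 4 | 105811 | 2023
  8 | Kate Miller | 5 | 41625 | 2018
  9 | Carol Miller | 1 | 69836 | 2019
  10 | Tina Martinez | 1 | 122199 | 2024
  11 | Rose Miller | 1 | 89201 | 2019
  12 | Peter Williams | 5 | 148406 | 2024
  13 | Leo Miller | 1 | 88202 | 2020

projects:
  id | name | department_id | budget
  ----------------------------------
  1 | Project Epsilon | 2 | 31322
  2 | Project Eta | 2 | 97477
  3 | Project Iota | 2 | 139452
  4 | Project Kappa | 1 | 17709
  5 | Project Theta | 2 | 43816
SELECT c.name, p.name AS department, c.hire_year FROM employees c JOIN departments p ON c.department_id = p.id ORDER BY c.hire_year ASC

Execution result:
name | department | hire_year
Mia Davis | Operations | 2016
Olivia Martinez | Operations | 2017
Noah Johnson | Legal | 2018
Kate Miller | IT | 2018
Frank Williams | Engineering | 2019
Carol Miller | Engineering | 2019
Rose Miller | Engineering | 2019
Mia Wilson | Operations | 2020
Peter Smith | IT | 2020
Leo Miller | Engineering | 2020
Frank Brown | Operations | 2023
Tina Martinez | Engineering | 2024
Peter Williams | IT | 2024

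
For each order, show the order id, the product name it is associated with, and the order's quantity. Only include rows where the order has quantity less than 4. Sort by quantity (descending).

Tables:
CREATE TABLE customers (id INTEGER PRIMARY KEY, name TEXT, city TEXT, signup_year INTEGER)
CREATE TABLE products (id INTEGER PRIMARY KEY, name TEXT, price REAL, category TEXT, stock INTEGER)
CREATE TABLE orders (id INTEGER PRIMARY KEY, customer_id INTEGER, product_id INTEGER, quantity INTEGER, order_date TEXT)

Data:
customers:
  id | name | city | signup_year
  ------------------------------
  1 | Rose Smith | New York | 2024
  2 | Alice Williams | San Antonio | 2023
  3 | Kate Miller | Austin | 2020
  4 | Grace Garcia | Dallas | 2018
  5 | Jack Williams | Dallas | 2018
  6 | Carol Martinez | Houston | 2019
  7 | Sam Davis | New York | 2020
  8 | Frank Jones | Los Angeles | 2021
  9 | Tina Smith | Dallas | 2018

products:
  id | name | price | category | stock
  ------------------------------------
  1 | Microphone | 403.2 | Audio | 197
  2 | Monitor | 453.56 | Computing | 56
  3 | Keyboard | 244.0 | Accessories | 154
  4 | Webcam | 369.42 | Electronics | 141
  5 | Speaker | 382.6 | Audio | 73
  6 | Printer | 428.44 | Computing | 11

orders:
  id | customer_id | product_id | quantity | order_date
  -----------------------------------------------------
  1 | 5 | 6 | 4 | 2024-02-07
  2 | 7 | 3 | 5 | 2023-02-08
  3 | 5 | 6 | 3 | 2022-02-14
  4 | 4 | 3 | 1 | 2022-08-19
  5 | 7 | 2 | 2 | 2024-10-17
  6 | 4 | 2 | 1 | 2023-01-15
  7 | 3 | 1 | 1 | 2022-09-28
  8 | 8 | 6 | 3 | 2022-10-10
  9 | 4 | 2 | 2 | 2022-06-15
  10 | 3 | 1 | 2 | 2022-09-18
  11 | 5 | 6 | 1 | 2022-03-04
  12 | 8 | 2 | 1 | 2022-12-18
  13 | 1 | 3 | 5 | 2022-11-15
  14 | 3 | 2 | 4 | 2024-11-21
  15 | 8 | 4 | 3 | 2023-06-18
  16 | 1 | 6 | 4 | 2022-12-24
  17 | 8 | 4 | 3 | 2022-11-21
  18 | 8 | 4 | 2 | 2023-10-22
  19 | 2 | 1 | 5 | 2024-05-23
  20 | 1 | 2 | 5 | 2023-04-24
SELECT c.id, p.name AS product, c.quantity FROM orders c JOIN products p ON c.product_id = p.id WHERE c.quantity < 4 ORDER BY c.quantity DESC

Execution result:
id | product | quantity
3 | Printer | 3
8 | Printer | 3
15 | Webcam | 3
17 | Webcam | 3
5 | Monitor | 2
9 | Monitor | 2
10 | Microphone | 2
18 | Webcam | 2
4 | Keyboard | 1
6 | Monitor | 1
7 | Microphone | 1
11 | Printer | 1
12 | Monitor | 1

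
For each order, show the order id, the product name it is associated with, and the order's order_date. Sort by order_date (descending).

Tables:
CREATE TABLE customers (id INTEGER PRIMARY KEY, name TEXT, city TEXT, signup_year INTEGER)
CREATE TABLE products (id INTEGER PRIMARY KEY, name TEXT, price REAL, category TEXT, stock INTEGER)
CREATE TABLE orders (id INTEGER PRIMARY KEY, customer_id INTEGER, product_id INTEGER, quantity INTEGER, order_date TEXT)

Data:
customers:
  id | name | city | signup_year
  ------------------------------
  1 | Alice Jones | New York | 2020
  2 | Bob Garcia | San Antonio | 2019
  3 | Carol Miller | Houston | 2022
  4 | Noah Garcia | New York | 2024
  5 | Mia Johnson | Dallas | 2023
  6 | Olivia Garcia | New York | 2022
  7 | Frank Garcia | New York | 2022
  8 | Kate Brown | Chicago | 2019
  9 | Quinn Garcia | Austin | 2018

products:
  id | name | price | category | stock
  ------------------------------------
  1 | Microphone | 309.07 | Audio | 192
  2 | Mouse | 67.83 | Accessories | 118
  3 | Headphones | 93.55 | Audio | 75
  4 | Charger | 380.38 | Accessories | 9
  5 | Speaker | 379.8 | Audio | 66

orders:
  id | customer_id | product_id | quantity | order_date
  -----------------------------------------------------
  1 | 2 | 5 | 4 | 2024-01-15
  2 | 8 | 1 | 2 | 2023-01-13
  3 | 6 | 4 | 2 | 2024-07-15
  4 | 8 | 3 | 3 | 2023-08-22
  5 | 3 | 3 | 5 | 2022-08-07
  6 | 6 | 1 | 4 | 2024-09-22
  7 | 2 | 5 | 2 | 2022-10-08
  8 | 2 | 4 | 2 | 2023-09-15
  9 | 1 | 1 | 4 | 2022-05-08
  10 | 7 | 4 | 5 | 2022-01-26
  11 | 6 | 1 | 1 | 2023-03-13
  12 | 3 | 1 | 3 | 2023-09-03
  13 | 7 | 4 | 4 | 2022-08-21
SELECT c.id, p.name AS product, c.order_date FROM orders c JOIN products p ON c.product_id = p.id ORDER BY c.order_date DESC

Execution result:
id | product | order_date
6 | Microphone | 2024-09-22
3 | Charger | 2024-07-15
1 | Speaker | 2024-01-15
8 | Charger | 2023-09-15
12 | Microphone | 2023-09-03
4 | Headphones | 2023-08-22
11 | Microphone | 2023-03-13
2 | Microphone | 2023-01-13
7 | Speaker | 2022-10-08
13 | Charger | 2022-08-21
5 | Headphones | 2022-08-07
9 | Microphone | 2022-05-08
10 | Charger | 2022-01-26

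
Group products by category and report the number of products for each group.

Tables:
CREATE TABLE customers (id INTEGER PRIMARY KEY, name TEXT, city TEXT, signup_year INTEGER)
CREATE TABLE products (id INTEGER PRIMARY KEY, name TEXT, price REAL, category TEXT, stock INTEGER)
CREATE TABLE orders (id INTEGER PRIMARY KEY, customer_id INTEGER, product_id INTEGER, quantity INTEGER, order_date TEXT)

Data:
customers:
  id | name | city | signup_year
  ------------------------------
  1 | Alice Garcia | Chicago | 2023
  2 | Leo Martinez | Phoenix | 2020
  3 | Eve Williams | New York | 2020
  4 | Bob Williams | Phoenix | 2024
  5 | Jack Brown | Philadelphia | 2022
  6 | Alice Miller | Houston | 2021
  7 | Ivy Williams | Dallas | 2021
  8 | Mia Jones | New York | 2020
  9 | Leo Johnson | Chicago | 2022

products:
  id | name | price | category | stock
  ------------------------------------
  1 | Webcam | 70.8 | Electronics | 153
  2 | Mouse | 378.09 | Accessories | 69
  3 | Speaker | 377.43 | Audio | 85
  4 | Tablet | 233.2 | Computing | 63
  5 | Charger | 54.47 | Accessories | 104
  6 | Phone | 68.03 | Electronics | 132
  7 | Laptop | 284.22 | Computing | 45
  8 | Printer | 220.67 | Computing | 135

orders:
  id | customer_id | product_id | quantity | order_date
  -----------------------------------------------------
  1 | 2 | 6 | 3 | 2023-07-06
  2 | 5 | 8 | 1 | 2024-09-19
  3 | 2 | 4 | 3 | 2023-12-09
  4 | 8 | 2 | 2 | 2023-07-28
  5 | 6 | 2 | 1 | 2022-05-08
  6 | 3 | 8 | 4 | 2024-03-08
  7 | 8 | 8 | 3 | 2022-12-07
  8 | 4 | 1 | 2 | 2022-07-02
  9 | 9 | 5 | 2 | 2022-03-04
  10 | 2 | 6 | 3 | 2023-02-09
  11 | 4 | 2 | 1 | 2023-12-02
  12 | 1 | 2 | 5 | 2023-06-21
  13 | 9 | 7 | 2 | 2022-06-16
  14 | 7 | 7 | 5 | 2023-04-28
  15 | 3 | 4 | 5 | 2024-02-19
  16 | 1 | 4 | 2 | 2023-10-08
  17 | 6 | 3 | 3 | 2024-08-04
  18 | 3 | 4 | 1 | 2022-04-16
SELECT category, COUNT(*) AS n FROM products GROUP BY category

Execution result:
category | n
Accessories | 2
Audio | 1
Computing | 3
Electronics | 2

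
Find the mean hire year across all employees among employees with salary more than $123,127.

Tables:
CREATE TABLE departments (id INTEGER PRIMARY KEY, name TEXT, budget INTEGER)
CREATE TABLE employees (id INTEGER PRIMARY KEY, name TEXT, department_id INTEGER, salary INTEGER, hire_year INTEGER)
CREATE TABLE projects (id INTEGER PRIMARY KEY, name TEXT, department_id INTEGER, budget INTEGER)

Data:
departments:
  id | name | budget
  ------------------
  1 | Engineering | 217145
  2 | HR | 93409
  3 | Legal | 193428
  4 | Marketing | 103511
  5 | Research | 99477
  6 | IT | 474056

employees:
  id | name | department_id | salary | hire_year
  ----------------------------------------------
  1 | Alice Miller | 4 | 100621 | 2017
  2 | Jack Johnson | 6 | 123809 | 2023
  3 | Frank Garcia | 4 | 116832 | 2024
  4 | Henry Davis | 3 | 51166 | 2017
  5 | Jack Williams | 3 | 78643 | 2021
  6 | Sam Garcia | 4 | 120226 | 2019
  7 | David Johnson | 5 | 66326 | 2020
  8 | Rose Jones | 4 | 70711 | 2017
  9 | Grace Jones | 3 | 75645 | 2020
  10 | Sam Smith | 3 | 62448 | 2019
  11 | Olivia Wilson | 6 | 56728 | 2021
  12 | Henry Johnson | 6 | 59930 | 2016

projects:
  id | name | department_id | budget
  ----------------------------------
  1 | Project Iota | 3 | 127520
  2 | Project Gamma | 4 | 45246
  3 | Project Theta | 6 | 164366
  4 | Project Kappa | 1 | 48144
SELECT AVG(hire_year) FROM employees WHERE salary > 123127

Execution result:
2023.00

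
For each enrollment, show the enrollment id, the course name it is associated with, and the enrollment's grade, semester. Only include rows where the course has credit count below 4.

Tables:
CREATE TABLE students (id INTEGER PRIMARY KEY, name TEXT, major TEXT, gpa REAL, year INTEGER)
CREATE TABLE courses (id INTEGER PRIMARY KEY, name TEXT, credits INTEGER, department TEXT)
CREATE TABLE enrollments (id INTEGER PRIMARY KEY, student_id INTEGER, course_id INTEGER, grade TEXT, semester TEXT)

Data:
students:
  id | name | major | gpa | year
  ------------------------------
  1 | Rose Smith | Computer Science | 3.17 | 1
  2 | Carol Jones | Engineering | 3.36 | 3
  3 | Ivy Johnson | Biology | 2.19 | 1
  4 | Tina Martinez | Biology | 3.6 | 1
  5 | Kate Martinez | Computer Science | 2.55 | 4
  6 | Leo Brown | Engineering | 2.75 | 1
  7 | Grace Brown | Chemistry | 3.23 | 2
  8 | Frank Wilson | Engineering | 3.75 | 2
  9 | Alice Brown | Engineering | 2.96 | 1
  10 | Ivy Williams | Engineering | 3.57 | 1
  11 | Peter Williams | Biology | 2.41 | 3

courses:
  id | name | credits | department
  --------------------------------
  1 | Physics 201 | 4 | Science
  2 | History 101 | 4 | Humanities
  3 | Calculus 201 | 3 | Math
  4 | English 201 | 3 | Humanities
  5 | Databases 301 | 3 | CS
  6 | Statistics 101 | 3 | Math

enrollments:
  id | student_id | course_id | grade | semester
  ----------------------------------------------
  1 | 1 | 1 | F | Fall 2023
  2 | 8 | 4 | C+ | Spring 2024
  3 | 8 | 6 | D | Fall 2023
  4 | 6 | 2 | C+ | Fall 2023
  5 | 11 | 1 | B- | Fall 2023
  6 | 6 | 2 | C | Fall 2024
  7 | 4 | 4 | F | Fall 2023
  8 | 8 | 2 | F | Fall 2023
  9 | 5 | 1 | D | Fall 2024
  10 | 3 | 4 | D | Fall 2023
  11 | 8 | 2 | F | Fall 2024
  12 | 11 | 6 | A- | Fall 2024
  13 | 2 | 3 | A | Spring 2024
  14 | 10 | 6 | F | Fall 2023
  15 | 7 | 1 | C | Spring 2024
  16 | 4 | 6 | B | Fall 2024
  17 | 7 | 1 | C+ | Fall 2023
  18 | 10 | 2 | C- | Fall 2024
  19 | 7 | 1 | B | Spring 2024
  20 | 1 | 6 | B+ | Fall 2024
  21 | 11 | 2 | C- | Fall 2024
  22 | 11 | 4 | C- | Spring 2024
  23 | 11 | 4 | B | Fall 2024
SELECT c.id, p.name AS course, c.grade, c.semester FROM enrollments c JOIN courses p ON c.course_id = p.id WHERE p.credits < 4

Execution result:
id | course | grade | semester
2 | English 201 | C+ | Spring 2024
3 | Statistics 101 | D | Fall 2023
7 | English 201 | F | Fall 2023
10 | English 201 | D | Fall 2023
12 | Statistics 101 | A- | Fall 2024
13 | Calculus 201 | A | Spring 2024
14 | Statistics 101 | F | Fall 2023
16 | Statistics 101 | B | Fall 2024
20 | Statistics 101 | B+ | Fall 2024
22 | English 201 | C- | Spring 2024
23 | English 201 | B | Fall 2024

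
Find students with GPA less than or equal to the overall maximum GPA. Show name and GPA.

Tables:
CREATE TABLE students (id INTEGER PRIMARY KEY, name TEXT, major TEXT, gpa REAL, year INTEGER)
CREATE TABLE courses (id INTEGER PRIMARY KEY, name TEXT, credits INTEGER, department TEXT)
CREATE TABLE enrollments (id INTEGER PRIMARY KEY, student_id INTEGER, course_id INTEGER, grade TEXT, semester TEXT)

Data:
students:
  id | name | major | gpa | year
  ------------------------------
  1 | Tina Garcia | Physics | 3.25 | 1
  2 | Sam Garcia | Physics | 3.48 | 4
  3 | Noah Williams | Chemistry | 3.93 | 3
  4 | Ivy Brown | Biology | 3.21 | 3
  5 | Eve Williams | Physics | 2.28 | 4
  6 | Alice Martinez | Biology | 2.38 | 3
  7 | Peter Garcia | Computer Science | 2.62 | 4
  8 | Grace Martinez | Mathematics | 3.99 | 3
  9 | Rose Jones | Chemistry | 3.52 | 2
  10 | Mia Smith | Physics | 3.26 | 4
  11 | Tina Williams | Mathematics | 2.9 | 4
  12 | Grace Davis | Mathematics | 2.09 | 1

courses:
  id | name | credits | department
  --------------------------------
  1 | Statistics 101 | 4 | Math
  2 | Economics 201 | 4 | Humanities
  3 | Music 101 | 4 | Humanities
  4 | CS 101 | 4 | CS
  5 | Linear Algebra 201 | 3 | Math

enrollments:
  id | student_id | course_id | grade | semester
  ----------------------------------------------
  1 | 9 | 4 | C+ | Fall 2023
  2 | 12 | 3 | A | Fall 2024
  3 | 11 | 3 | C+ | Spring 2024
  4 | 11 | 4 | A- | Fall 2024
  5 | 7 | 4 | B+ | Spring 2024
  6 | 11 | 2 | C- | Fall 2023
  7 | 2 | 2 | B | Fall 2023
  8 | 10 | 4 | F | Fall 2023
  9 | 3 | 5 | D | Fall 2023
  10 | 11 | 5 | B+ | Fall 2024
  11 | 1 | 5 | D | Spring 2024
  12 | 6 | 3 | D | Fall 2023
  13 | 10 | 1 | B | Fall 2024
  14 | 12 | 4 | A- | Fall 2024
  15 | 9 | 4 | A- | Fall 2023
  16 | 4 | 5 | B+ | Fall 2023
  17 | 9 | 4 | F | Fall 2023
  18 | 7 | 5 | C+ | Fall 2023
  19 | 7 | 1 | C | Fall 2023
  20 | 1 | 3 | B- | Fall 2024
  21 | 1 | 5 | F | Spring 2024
SELECT name, gpa FROM students WHERE gpa <= (SELECT MAX(gpa) FROM students)

Execution result:
name | gpa
Tina Garcia | 3.25
Sam Garcia | 3.48
Noah Williams | 3.93
Ivy Brown | 3.21
Eve Williams | 2.28
Alice Martinez | 2.38
Peter Garcia | 2.62
Grace Martinez | 3.99
Rose Jones | 3.52
Mia Smith | 3.26
Tina Williams | 2.90
Grace Davis | 2.09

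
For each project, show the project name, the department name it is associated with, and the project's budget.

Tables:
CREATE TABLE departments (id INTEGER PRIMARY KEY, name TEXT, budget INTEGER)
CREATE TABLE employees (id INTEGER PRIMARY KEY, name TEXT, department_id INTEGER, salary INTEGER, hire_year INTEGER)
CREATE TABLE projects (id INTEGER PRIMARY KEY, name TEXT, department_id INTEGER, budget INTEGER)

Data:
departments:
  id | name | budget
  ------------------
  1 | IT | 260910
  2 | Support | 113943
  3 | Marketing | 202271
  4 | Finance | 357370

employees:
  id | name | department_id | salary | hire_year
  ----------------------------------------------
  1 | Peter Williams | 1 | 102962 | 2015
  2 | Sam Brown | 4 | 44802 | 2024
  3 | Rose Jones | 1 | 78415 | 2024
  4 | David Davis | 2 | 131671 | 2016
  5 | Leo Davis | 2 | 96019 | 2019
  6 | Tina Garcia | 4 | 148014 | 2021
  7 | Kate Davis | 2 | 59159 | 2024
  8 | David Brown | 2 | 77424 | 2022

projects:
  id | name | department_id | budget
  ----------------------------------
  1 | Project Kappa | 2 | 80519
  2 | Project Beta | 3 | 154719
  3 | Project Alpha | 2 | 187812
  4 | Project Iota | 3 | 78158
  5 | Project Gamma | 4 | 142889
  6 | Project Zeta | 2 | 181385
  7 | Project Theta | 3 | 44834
SELECT c.name, p.name AS department, c.budget FROM projects c JOIN departments p ON c.department_id = p.id

Execution result:
name | department | budget
Project Kappa | Support | 80519
Project Beta | Marketing | 154719
Project Alpha | Support | 187812
Project Iota | Marketing | 78158
Project Gamma | Finance | 142889
Project Zeta | Support | 181385
Project Theta | Marketing | 44834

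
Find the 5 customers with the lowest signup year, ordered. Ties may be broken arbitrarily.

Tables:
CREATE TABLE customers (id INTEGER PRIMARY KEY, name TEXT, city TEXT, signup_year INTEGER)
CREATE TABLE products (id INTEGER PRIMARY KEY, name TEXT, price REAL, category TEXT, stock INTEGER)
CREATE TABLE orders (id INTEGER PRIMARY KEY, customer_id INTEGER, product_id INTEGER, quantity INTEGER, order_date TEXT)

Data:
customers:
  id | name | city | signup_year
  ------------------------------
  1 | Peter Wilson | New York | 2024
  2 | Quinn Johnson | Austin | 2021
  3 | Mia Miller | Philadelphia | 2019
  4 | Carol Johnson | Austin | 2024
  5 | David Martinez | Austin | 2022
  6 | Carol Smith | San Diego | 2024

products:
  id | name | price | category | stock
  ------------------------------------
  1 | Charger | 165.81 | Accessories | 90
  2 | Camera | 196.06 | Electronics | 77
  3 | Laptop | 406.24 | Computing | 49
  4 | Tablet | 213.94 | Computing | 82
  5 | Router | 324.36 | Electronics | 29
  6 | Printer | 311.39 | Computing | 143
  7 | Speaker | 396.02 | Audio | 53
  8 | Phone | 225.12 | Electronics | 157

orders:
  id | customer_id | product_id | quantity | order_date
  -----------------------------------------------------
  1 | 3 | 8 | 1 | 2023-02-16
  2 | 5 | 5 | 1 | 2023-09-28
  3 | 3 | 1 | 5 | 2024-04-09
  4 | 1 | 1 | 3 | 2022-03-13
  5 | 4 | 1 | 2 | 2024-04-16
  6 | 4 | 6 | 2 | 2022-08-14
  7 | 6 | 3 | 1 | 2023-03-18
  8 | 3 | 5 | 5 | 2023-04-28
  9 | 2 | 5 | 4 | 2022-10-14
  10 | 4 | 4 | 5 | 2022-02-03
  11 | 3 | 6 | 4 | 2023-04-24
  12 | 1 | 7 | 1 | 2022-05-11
SELECT name, signup_year FROM customers ORDER BY signup_year ASC LIMIT 5

Execution result:
name | signup_year
Mia Miller | 2019
Quinn Johnson | 2021
David Martinez | 2022
Peter Wilson | 2024
Carol Johnson | 2024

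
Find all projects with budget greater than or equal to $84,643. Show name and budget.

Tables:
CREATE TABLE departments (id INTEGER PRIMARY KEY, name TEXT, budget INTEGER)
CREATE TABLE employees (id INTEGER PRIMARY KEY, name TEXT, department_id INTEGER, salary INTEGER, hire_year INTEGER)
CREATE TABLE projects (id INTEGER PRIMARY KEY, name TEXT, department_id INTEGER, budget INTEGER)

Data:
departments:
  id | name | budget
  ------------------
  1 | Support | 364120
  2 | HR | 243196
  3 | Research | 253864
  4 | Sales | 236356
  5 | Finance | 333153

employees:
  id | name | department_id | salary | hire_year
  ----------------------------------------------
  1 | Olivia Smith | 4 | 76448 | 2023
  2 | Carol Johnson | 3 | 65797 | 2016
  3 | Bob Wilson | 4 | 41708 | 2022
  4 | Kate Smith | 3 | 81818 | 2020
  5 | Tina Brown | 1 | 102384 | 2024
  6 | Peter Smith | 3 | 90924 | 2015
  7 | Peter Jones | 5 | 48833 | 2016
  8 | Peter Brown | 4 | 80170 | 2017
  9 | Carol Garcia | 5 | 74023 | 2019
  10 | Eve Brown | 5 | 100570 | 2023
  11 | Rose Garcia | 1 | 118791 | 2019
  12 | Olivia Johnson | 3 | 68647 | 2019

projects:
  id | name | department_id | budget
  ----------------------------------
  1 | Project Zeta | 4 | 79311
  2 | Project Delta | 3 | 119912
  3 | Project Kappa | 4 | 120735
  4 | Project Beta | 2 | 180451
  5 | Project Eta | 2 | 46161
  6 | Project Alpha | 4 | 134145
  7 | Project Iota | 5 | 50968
SELECT name, budget FROM projects WHERE budget >= 84643

Execution result:
name | budget
Project Delta | 119912
Project Kappa | 120735
Project Beta | 180451
Project Alpha | 134145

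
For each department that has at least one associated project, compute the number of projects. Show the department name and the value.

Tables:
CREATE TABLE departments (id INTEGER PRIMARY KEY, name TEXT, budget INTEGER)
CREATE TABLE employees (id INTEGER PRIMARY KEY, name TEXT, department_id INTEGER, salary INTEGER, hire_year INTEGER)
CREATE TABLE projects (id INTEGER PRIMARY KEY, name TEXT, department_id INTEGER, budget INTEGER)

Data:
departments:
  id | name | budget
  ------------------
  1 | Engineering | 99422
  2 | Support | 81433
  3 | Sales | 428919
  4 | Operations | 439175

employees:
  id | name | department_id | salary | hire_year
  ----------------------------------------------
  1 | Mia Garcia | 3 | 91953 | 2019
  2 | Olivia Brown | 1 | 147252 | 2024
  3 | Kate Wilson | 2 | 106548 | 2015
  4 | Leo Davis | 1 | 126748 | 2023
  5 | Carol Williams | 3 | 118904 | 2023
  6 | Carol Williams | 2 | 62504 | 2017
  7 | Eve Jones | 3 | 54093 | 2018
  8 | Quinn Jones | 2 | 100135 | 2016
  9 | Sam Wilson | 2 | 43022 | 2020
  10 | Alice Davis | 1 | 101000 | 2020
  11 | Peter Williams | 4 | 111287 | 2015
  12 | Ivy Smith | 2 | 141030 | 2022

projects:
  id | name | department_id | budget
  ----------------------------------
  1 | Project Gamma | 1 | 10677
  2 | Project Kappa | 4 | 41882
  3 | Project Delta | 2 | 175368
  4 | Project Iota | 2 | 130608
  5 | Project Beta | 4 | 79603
SELECT p.name, COUNT(*) AS n FROM projects c JOIN departments p ON c.department_id = p.id GROUP BY p.id, p.name

Execution result:
name | n
Engineering | 1
Support | 2
Operations | 2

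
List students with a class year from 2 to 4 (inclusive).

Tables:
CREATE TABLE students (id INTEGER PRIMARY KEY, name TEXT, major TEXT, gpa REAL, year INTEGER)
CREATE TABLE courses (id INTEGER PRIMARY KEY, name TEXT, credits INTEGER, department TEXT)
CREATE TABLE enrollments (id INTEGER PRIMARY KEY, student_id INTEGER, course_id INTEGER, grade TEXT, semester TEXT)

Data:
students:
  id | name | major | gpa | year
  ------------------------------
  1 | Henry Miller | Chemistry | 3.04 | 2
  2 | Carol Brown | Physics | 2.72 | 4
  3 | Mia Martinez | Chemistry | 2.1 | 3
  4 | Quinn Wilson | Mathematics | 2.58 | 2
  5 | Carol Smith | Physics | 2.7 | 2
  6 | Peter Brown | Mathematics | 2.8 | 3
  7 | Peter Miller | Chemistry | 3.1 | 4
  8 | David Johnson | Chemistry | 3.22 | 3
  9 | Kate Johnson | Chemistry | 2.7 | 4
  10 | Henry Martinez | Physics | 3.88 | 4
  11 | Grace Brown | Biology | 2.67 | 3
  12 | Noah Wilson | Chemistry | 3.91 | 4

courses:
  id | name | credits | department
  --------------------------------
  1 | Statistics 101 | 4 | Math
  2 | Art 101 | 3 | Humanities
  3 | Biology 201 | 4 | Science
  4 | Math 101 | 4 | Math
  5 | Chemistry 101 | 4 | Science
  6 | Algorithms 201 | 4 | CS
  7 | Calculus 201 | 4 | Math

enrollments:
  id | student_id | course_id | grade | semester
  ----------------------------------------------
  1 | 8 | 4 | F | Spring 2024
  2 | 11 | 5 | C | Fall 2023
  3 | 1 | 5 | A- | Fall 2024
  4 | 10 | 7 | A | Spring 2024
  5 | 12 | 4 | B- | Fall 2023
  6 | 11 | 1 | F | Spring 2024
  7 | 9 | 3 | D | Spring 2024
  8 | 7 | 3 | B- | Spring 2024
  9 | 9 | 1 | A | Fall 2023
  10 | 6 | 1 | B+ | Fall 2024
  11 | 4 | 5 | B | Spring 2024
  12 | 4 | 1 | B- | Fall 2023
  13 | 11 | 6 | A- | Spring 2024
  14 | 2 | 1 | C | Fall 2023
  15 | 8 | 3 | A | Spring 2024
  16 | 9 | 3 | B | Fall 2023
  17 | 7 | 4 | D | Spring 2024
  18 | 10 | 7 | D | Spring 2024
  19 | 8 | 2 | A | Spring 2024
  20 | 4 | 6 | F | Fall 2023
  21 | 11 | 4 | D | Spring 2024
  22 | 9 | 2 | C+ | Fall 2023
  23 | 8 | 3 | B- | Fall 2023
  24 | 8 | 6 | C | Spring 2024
SELECT name, year FROM students WHERE year BETWEEN 2 AND 4

Execution result:
name | year
Henry Miller | 2
Carol Brown | 4
Mia Martinez | 3
Quinn Wilson | 2
Carol Smith | 2
Peter Brown | 3
Peter Miller | 4
David Johnson | 3
Kate Johnson | 4
Henry Martinez | 4
Grace Brown | 3
Noah Wilson | 4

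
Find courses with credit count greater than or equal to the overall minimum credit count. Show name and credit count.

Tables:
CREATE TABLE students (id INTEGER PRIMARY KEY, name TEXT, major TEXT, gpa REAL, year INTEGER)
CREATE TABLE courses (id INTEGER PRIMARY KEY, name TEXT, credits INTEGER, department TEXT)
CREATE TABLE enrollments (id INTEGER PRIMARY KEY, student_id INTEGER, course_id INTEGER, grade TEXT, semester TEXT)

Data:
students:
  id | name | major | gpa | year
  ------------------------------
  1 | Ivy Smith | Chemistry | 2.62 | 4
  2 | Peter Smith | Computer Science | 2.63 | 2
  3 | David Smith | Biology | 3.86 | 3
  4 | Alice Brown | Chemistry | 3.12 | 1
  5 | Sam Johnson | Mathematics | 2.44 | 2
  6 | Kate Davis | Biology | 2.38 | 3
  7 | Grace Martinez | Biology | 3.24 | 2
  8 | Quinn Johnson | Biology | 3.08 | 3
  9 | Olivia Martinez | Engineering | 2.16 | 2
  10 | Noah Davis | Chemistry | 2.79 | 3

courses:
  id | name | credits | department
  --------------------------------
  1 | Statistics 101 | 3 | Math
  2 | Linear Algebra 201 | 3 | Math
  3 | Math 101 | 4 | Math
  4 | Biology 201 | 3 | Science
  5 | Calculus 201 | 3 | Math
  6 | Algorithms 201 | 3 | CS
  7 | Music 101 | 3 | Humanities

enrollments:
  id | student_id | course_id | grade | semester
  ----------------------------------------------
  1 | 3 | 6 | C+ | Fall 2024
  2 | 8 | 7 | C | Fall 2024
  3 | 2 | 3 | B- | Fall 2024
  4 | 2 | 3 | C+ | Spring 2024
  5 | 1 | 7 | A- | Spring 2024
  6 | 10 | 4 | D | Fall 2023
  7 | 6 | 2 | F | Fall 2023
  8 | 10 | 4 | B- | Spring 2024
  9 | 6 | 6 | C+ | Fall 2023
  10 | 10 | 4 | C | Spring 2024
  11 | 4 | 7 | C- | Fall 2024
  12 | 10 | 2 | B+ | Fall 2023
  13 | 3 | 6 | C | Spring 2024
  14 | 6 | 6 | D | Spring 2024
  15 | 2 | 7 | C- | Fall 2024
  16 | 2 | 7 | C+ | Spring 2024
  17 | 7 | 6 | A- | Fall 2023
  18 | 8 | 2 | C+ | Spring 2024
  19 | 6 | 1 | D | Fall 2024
SELECT name, credits FROM courses WHERE credits >= (SELECT MIN(credits) FROM courses)

Execution result:
name | credits
Statistics 101 | 3
Linear Algebra 201 | 3
Math 101 | 4
Biology 201 | 3
Calculus 201 | 3
Algorithms 201 | 3
Music 101 | 3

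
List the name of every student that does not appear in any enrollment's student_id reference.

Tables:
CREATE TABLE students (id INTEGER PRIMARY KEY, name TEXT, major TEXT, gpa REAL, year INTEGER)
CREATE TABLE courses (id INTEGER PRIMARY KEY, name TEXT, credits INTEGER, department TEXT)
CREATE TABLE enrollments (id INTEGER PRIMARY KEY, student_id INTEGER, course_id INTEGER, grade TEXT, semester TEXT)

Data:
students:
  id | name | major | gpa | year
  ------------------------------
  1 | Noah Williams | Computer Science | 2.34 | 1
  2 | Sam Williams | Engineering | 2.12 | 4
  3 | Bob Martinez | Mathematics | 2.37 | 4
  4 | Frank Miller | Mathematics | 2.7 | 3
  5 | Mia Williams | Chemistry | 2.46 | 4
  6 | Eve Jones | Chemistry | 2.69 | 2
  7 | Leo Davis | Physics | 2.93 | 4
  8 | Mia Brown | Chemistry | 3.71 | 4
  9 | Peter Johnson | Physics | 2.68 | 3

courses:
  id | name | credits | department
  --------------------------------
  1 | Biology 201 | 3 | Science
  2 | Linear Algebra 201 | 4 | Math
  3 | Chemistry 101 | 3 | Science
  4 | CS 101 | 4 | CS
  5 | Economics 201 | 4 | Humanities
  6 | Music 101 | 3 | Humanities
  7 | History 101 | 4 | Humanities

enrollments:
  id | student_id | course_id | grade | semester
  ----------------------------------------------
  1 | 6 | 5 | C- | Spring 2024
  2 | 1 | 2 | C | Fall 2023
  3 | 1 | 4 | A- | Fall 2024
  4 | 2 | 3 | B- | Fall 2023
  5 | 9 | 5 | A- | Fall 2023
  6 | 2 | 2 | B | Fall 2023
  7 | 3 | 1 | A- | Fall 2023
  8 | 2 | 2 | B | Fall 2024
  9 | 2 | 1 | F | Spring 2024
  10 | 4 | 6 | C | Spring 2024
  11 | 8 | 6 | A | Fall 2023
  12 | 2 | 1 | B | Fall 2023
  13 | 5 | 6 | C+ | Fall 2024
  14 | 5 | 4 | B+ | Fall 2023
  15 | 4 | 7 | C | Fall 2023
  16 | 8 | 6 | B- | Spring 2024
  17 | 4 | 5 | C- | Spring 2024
SELECT p.name FROM students p LEFT JOIN enrollments c ON c.student_id = p.id WHERE c.id IS NULL

Execution result:
Leo Davis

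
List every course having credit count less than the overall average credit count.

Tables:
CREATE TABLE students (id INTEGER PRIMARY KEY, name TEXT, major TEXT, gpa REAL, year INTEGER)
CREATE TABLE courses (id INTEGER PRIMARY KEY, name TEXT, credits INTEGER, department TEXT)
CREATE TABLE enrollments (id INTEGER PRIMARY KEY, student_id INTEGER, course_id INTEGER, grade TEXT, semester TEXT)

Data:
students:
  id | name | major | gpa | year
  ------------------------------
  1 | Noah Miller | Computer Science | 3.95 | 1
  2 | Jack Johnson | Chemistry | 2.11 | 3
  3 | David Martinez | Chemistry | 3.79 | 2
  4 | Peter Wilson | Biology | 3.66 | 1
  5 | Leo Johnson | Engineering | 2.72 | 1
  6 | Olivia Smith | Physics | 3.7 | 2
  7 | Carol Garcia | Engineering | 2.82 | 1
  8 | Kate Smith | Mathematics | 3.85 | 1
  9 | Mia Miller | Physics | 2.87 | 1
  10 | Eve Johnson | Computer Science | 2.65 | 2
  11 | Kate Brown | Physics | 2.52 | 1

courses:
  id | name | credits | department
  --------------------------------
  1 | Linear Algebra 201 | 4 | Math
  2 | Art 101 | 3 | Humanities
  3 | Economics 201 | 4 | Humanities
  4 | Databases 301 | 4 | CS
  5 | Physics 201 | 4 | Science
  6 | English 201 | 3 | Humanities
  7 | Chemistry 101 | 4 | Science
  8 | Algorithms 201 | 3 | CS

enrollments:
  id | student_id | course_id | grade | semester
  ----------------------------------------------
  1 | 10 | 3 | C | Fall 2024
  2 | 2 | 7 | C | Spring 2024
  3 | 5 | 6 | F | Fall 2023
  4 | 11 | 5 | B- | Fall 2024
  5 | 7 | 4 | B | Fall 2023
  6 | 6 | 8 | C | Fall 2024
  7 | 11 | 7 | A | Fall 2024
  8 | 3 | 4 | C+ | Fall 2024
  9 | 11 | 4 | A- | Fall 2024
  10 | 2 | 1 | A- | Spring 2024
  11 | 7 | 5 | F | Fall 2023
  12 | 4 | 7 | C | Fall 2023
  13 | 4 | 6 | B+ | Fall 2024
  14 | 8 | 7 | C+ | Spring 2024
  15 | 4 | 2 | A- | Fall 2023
SELECT name, credits FROM courses WHERE credits < (SELECT AVG(credits) FROM courses)

Execution result:
name | credits
Art 101 | 3
English 201 | 3
Algorithms 201 | 3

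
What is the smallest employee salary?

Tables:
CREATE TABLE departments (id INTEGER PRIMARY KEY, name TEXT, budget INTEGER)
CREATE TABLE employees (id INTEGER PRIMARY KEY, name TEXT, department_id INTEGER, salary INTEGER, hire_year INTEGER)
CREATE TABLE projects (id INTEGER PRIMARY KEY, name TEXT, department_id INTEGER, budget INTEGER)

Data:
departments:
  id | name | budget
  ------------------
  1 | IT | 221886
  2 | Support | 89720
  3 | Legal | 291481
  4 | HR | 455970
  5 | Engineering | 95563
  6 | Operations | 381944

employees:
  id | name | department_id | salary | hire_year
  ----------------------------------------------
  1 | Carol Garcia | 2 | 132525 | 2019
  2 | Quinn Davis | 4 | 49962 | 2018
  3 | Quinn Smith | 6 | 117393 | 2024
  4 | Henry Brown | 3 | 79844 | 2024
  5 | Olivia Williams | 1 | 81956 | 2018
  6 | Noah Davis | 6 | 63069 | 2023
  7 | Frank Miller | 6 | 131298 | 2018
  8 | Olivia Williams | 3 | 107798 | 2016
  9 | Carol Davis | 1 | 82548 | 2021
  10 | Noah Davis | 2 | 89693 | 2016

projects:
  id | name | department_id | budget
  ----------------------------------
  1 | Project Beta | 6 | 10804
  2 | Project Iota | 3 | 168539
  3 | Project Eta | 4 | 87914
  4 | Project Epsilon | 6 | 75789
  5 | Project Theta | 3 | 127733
SELECT MIN(salary) FROM employees

Execution result:
49962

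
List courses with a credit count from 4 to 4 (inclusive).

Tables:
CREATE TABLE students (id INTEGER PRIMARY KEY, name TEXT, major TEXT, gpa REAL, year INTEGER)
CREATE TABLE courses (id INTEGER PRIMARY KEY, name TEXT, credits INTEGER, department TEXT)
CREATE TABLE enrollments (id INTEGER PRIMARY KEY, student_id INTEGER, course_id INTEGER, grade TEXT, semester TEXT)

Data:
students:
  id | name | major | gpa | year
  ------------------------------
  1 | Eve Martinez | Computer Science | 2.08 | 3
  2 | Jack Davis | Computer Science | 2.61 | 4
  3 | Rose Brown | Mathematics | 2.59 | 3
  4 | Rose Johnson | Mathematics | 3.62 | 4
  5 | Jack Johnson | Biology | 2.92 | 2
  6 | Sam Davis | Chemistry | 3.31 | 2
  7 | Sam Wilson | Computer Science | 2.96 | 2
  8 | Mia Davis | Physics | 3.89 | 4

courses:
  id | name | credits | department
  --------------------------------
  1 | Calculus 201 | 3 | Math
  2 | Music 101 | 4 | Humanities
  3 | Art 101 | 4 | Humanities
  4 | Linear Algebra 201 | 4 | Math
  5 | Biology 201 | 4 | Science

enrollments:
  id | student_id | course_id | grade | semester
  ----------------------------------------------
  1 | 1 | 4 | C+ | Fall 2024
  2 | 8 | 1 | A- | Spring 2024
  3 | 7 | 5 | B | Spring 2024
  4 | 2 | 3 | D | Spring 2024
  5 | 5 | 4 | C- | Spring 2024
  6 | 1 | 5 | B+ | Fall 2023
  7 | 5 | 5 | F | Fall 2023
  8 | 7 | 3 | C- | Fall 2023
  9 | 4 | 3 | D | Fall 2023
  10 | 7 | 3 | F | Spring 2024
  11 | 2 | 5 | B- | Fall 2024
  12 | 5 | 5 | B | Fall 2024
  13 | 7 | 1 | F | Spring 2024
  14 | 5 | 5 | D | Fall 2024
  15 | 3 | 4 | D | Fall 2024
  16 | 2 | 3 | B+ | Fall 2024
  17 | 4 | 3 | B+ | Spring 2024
SELECT name, credits FROM courses WHERE credits BETWEEN 4 AND 4

Execution result:
name | credits
Music 101 | 4
Art 101 | 4
Linear Algebra 201 | 4
Biology 201 | 4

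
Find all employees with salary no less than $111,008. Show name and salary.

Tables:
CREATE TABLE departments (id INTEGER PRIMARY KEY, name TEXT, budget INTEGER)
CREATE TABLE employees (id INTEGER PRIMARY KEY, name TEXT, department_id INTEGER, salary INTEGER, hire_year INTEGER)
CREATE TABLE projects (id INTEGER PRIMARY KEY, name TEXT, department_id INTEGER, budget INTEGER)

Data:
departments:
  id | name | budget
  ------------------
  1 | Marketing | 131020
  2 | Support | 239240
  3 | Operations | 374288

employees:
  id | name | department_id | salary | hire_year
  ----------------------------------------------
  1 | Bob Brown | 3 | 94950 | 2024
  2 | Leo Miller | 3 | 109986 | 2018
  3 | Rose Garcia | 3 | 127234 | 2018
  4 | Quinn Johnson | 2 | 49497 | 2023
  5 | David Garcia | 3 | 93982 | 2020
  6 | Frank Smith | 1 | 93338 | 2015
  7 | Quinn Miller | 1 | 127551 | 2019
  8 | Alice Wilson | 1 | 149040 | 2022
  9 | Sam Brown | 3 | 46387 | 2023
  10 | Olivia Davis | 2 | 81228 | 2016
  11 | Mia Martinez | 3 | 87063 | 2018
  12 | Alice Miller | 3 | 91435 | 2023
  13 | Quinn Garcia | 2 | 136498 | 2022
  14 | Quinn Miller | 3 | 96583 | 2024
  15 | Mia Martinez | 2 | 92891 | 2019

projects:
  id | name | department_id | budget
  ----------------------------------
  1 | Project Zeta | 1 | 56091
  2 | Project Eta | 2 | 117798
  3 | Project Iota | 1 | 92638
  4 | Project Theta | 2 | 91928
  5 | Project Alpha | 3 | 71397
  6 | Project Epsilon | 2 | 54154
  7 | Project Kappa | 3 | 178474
SELECT name, salary FROM employees WHERE salary >= 111008

Execution result:
name | salary
Rose Garcia | 127234
Quinn Miller | 127551
Alice Wilson | 149040
Quinn Garcia | 136498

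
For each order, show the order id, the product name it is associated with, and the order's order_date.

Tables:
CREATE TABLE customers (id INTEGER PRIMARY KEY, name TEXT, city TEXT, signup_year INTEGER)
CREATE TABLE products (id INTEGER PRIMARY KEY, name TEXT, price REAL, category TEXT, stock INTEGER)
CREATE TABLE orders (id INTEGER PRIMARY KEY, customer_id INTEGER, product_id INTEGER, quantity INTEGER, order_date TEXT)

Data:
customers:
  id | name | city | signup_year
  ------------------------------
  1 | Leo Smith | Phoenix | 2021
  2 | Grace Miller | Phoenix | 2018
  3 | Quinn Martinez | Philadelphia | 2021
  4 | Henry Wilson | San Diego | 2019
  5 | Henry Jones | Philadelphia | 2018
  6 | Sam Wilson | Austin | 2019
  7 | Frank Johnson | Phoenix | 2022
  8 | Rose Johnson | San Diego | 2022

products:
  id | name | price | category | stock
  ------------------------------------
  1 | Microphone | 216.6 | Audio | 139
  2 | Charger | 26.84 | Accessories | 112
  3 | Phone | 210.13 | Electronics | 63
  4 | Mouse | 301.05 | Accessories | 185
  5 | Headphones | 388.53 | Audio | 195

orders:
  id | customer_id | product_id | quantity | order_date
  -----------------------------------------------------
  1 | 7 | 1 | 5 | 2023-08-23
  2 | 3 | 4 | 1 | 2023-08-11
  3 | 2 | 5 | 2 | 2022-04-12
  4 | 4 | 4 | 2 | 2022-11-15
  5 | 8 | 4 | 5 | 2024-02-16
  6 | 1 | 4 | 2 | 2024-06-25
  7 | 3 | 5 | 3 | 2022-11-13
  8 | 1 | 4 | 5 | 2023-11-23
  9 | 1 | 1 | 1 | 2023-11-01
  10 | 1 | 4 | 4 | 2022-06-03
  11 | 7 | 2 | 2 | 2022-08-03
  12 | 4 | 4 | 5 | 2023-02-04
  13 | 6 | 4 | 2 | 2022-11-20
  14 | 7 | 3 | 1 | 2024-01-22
SELECT c.id, p.name AS product, c.order_date FROM orders c JOIN products p ON c.product_id = p.id

Execution result:
id | product | order_date
1 | Microphone | 2023-08-23
2 | Mouse | 2023-08-11
3 | Headphones | 2022-04-12
4 | Mouse | 2022-11-15
5 | Mouse | 2024-02-16
6 | Mouse | 2024-06-25
7 | Headphones | 2022-11-13
8 | Mouse | 2023-11-23
9 | Microphone | 2023-11-01
10 | Mouse | 2022-06-03
11 | Charger | 2022-08-03
12 | Mouse | 2023-02-04
13 | Mouse | 2022-11-20
14 | Phone | 2024-01-22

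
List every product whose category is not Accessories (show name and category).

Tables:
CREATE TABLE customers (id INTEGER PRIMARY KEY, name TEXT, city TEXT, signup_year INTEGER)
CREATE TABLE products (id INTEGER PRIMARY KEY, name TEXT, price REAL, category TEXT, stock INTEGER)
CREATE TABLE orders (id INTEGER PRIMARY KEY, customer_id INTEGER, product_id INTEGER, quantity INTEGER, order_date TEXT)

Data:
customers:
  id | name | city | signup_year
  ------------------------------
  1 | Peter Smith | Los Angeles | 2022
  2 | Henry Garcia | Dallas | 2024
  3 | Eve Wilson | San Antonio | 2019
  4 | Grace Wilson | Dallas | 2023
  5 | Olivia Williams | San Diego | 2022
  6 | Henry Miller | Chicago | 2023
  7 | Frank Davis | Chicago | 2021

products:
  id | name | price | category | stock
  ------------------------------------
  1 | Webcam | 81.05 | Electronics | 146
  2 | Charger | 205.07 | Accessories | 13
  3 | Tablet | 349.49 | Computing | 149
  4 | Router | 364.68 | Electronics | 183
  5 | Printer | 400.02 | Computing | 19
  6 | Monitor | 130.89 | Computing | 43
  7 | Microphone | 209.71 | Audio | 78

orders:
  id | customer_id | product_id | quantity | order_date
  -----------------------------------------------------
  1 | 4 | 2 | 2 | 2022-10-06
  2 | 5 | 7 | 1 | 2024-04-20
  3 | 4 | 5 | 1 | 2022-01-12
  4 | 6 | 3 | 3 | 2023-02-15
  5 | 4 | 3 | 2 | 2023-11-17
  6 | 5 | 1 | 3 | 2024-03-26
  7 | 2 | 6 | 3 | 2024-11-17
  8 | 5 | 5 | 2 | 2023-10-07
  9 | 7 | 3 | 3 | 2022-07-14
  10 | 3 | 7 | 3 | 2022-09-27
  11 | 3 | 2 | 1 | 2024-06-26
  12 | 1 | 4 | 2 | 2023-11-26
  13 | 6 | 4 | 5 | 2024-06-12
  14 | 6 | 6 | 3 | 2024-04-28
SELECT name, category FROM products WHERE category <> 'Accessories'

Execution result:
name | category
Webcam | Electronics
Tablet | Computing
Router | Electronics
Printer | Computing
Monitor | Computing
Microphone | Audio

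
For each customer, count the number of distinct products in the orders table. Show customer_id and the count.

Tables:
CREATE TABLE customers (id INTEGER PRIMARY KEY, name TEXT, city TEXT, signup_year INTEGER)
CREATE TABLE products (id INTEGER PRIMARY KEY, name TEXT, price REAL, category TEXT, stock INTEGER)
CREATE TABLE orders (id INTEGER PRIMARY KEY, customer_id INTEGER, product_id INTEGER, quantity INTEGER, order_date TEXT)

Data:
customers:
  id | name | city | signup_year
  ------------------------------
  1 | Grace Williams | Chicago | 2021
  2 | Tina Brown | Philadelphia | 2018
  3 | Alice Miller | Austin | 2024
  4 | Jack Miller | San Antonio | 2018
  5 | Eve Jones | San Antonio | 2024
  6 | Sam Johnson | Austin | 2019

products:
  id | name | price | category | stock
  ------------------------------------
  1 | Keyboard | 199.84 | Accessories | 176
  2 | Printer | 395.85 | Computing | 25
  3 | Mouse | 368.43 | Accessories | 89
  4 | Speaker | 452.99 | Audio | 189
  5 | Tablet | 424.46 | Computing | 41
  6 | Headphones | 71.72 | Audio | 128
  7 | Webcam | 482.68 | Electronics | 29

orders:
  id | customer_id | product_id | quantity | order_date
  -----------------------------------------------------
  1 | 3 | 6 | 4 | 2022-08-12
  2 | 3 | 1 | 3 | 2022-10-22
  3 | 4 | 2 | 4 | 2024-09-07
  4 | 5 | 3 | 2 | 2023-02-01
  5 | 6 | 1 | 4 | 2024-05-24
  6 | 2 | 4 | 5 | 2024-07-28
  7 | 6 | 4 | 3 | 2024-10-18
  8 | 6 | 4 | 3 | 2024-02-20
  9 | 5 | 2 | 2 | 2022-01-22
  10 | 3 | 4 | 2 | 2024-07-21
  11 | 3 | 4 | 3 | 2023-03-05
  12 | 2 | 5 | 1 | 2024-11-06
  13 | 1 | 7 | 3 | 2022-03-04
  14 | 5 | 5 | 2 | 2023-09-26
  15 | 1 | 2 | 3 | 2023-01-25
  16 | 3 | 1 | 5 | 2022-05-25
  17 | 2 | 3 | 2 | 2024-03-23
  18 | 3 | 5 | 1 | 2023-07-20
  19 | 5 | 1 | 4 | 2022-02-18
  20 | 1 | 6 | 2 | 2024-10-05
SELECT customer_id, COUNT(DISTINCT product_id) AS distinct_product_count FROM orders GROUP BY customer_id

Execution result:
customer_id | distinct_product_count
1 | 3
2 | 3
3 | 4
4 | 1
5 | 4
6 | 2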